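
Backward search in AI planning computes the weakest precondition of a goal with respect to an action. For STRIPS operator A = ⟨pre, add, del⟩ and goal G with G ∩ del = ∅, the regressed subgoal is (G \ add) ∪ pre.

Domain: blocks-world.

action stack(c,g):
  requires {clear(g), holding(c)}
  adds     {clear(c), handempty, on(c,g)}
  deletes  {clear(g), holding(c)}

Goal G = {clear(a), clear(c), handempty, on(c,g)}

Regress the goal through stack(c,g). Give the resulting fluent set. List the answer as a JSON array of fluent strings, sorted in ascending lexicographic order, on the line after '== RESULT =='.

Regress:
  G ∩ del = {}  (empty — regression defined)
  G \ add = {clear(a), clear(c), handempty, on(c,g)} \ {clear(c), handempty, on(c,g)} = {clear(a)}
  ∪ pre   = {clear(a)} ∪ {clear(g), holding(c)}
          = {clear(a), clear(g), holding(c)}

== RESULT ==
["clear(a)", "clear(g)", "holding(c)"]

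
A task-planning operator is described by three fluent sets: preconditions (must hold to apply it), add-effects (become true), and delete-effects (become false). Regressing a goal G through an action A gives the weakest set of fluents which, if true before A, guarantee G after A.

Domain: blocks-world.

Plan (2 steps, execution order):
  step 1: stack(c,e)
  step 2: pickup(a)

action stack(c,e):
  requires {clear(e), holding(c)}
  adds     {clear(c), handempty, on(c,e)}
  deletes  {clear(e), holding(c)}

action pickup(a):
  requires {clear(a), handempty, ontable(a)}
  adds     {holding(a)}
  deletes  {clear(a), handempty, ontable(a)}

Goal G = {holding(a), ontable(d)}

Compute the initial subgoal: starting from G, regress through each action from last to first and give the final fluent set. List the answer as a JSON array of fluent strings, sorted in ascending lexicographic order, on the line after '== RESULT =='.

Regress step by step:
  through step 2 (pickup(a)): drop {holding(a)}, keep {ontable(d)}, require {clear(a), handempty, ontable(a)}
    → {clear(a), handempty, ontable(a), ontable(d)}
  through step 1 (stack(c,e)): drop {handempty}, keep {clear(a), ontable(a), ontable(d)}, require {clear(e), holding(c)}
    → {clear(a), clear(e), holding(c), ontable(a), ontable(d)}

== RESULT ==
["clear(a)", "clear(e)", "holding(c)", "ontable(a)", "ontable(d)"]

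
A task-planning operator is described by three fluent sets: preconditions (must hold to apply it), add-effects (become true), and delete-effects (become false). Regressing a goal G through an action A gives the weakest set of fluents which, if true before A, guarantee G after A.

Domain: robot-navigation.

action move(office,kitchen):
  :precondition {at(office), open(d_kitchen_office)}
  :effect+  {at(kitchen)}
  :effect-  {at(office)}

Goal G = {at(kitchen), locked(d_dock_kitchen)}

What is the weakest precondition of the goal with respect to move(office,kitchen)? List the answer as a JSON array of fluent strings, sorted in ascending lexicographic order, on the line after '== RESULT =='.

Compute (G \ add) ∪ pre:
  G ∩ del = {}  (empty — regression defined)
  G \ add = {at(kitchen), locked(d_dock_kitchen)} \ {at(kitchen)} = {locked(d_dock_kitchen)}
  ∪ pre   = {locked(d_dock_kitchen)} ∪ {at(office), open(d_kitchen_office)}
          = {at(office), locked(d_dock_kitchen), open(d_kitchen_office)}

== RESULT ==
["at(office)", "locked(d_dock_kitchen)", "open(d_kitchen_office)"]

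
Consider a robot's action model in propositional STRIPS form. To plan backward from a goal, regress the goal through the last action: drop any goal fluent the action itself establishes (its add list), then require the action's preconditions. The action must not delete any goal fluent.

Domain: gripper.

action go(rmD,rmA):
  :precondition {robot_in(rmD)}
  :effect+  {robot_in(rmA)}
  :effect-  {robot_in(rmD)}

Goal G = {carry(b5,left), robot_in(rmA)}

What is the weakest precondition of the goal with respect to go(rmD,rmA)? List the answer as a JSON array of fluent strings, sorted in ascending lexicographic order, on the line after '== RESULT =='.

Regress:
  G ∩ del = {}  (empty — regression defined)
  G \ add = {carry(b5,left), robot_in(rmA)} \ {robot_in(rmA)} = {carry(b5,left)}
  ∪ pre   = {carry(b5,left)} ∪ {robot_in(rmD)}
          = {carry(b5,left), robot_in(rmD)}

== RESULT ==
["carry(b5,left)", "robot_in(rmD)"]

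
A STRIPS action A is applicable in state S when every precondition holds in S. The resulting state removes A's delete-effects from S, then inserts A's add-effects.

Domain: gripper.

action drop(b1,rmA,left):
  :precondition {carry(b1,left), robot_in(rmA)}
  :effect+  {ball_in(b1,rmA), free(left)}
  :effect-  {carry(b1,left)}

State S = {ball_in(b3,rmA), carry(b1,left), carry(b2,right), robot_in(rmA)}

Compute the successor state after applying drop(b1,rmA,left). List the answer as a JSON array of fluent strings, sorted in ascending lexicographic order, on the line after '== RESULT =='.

Progress:
  pre ⊆ S: {carry(b1,left), robot_in(rmA)} ⊆ S  — applicable
  S \ del = {ball_in(b3,rmA), carry(b2,right), robot_in(rmA)}
  ∪ add   = {ball_in(b1,rmA), ball_in(b3,rmA), carry(b2,right), free(left), robot_in(rmA)}

== RESULT ==
["ball_in(b1,rmA)", "ball_in(b3,rmA)", "carry(b2,right)", "free(left)", "robot_in(rmA)"]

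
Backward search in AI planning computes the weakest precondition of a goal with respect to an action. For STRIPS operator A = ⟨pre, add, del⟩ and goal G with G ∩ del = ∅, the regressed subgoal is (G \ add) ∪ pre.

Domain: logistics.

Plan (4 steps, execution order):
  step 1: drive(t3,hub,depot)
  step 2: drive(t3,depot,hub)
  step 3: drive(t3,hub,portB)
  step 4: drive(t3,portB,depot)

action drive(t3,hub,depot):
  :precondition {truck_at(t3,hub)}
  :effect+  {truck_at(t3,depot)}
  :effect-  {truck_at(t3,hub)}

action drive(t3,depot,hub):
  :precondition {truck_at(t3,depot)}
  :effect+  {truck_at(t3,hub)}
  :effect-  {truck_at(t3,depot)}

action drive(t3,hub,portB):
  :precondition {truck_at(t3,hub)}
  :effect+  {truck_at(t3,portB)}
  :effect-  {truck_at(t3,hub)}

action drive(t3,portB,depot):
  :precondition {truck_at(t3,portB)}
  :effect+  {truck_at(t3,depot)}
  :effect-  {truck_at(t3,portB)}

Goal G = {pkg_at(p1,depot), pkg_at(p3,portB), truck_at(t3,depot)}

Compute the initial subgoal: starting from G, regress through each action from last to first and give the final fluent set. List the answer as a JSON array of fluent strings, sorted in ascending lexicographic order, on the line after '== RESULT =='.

Regress step by step:
  through step 4 (drive(t3,portB,depot)): drop {truck_at(t3,depot)}, keep {pkg_at(p1,depot), pkg_at(p3,portB)}, require {truck_at(t3,portB)}
    → {pkg_at(p1,depot), pkg_at(p3,portB), truck_at(t3,portB)}
  through step 3 (drive(t3,hub,portB)): drop {truck_at(t3,portB)}, keep {pkg_at(p1,depot), pkg_at(p3,portB)}, require {truck_at(t3,hub)}
    → {pkg_at(p1,depot), pkg_at(p3,portB), truck_at(t3,hub)}
  through step 2 (drive(t3,depot,hub)): drop {truck_at(t3,hub)}, keep {pkg_at(p1,depot), pkg_at(p3,portB)}, require {truck_at(t3,depot)}
    → {pkg_at(p1,depot), pkg_at(p3,portB), truck_at(t3,depot)}
  through step 1 (drive(t3,hub,depot)): drop {truck_at(t3,depot)}, keep {pkg_at(p1,depot), pkg_at(p3,portB)}, require {truck_at(t3,hub)}
    → {pkg_at(p1,depot), pkg_at(p3,portB), truck_at(t3,hub)}

== RESULT ==
["pkg_at(p1,depot)", "pkg_at(p3,portB)", "truck_at(t3,hub)"]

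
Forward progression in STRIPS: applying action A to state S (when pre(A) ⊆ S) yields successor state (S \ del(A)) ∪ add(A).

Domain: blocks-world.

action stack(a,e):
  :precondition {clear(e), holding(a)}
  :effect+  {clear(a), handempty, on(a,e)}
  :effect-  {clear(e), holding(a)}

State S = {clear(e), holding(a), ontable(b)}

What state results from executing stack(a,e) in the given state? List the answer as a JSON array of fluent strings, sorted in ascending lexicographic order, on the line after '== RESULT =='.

Progress:
  pre ⊆ S: {clear(e), holding(a)} ⊆ S  — applicable
  S \ del = {ontable(b)}
  ∪ add   = {clear(a), handempty, on(a,e), ontable(b)}

== RESULT ==
["clear(a)", "handempty", "on(a,e)", "ontable(b)"]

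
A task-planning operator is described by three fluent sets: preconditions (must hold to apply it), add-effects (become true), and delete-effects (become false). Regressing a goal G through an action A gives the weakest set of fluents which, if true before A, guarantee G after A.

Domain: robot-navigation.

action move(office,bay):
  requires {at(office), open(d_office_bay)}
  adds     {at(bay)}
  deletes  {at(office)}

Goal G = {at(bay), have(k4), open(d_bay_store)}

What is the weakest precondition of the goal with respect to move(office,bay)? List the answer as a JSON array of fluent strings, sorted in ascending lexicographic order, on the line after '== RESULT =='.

Compute (G \ add) ∪ pre:
  G ∩ del = {}  (empty — regression defined)
  G \ add = {at(bay), have(k4), open(d_bay_store)} \ {at(bay)} = {have(k4), open(d_bay_store)}
  ∪ pre   = {have(k4), open(d_bay_store)} ∪ {at(office), open(d_office_bay)}
          = {at(office), have(k4), open(d_bay_store), open(d_office_bay)}

== RESULT ==
["at(office)", "have(k4)", "open(d_bay_store)", "open(d_office_bay)"]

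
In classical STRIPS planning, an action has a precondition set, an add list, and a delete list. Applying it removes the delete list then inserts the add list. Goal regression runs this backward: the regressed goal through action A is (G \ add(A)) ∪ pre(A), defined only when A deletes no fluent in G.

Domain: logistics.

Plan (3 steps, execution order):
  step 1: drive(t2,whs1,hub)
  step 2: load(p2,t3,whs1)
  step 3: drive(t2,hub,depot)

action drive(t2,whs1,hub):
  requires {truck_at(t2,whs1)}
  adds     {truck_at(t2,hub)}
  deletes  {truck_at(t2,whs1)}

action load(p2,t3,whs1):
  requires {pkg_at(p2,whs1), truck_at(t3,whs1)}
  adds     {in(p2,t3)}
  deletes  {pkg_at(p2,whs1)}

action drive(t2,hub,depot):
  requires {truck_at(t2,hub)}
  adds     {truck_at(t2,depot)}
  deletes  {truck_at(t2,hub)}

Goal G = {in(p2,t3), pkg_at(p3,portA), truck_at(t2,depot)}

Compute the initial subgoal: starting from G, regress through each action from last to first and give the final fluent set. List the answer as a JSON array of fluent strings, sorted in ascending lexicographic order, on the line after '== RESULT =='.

Regress step by step:
  through step 3 (drive(t2,hub,depot)): drop {truck_at(t2,depot)}, keep {in(p2,t3), pkg_at(p3,portA)}, require {truck_at(t2,hub)}
    → {in(p2,t3), pkg_at(p3,portA), truck_at(t2,hub)}
  through step 2 (load(p2,t3,whs1)): drop {in(p2,t3)}, keep {pkg_at(p3,portA), truck_at(t2,hub)}, require {pkg_at(p2,whs1), truck_at(t3,whs1)}
    → {pkg_at(p2,whs1), pkg_at(p3,portA), truck_at(t2,hub), truck_at(t3,whs1)}
  through step 1 (drive(t2,whs1,hub)): drop {truck_at(t2,hub)}, keep {pkg_at(p2,whs1), pkg_at(p3,portA), truck_at(t3,whs1)}, require {truck_at(t2,whs1)}
    → {pkg_at(p2,whs1), pkg_at(p3,portA), truck_at(t2,whs1), truck_at(t3,whs1)}

== RESULT ==
["pkg_at(p2,whs1)", "pkg_at(p3,portA)", "truck_at(t2,whs1)", "truck_at(t3,whs1)"]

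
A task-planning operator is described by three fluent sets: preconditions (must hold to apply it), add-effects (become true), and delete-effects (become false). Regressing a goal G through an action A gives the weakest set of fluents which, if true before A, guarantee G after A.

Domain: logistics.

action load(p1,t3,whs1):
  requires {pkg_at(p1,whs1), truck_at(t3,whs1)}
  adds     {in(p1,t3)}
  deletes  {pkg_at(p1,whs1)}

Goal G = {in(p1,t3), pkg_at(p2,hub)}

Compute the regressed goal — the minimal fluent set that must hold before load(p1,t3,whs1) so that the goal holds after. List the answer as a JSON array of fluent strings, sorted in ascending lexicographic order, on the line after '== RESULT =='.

Regress:
  G ∩ del = {}  (empty — regression defined)
  G \ add = {in(p1,t3), pkg_at(p2,hub)} \ {in(p1,t3)} = {pkg_at(p2,hub)}
  ∪ pre   = {pkg_at(p2,hub)} ∪ {pkg_at(p1,whs1), truck_at(t3,whs1)}
          = {pkg_at(p1,whs1), pkg_at(p2,hub), truck_at(t3,whs1)}

== RESULT ==
["pkg_at(p1,whs1)", "pkg_at(p2,hub)", "truck_at(t3,whs1)"]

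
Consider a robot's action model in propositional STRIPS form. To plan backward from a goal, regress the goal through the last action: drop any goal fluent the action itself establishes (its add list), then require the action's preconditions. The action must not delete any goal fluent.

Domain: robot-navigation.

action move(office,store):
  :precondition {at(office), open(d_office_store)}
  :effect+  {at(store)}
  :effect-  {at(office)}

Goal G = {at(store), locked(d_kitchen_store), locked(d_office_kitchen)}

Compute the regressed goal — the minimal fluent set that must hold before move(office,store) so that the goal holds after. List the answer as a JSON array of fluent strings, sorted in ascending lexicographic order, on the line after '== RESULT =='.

Regress:
  G ∩ del = {}  (empty — regression defined)
  G \ add = {at(store), locked(d_kitchen_store), locked(d_office_kitchen)} \ {at(store)} = {locked(d_kitchen_store), locked(d_office_kitchen)}
  ∪ pre   = {locked(d_kitchen_store), locked(d_office_kitchen)} ∪ {at(office), open(d_office_store)}
          = {at(office), locked(d_kitchen_store), locked(d_office_kitchen), open(d_office_store)}

== RESULT ==
["at(office)", "locked(d_kitchen_store)", "locked(d_office_kitchen)", "open(d_office_store)"]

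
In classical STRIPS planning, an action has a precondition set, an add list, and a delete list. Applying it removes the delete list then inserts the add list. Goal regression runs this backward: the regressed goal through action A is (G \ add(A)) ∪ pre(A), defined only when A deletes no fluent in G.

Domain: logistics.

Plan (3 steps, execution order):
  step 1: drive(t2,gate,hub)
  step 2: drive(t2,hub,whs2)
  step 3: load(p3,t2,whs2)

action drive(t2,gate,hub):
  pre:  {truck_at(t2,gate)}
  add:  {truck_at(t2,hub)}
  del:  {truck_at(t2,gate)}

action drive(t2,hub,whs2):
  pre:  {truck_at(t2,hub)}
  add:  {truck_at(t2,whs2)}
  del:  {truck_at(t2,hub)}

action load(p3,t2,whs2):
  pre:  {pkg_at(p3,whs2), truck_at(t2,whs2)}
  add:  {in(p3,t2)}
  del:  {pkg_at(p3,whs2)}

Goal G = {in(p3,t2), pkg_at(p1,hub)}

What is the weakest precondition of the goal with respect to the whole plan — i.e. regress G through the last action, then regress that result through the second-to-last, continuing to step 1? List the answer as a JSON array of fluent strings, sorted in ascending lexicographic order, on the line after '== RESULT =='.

Work backward from the goal:
  through step 3 (load(p3,t2,whs2)): drop {in(p3,t2)}, keep {pkg_at(p1,hub)}, require {pkg_at(p3,whs2), truck_at(t2,whs2)}
    → {pkg_at(p1,hub), pkg_at(p3,whs2), truck_at(t2,whs2)}
  through step 2 (drive(t2,hub,whs2)): drop {truck_at(t2,whs2)}, keep {pkg_at(p1,hub), pkg_at(p3,whs2)}, require {truck_at(t2,hub)}
    → {pkg_at(p1,hub), pkg_at(p3,whs2), truck_at(t2,hub)}
  through step 1 (drive(t2,gate,hub)): drop {truck_at(t2,hub)}, keep {pkg_at(p1,hub), pkg_at(p3,whs2)}, require {truck_at(t2,gate)}
    → {pkg_at(p1,hub), pkg_at(p3,whs2), truck_at(t2,gate)}

== RESULT ==
["pkg_at(p1,hub)", "pkg_at(p3,whs2)", "truck_at(t2,gate)"]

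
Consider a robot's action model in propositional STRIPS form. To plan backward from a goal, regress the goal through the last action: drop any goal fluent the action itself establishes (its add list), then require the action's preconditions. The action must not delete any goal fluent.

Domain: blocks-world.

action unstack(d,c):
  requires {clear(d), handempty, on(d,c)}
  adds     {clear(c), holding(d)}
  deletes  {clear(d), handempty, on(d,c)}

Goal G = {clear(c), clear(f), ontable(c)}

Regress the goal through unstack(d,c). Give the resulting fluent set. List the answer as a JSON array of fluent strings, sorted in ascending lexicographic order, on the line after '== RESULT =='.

Compute (G \ add) ∪ pre:
  G ∩ del = {}  (empty — regression defined)
  G \ add = {clear(c), clear(f), ontable(c)} \ {clear(c), holding(d)} = {clear(f), ontable(c)}
  ∪ pre   = {clear(f), ontable(c)} ∪ {clear(d), handempty, on(d,c)}
          = {clear(d), clear(f), handempty, on(d,c), ontable(c)}

== RESULT ==
["clear(d)", "clear(f)", "handempty", "on(d,c)", "ontable(c)"]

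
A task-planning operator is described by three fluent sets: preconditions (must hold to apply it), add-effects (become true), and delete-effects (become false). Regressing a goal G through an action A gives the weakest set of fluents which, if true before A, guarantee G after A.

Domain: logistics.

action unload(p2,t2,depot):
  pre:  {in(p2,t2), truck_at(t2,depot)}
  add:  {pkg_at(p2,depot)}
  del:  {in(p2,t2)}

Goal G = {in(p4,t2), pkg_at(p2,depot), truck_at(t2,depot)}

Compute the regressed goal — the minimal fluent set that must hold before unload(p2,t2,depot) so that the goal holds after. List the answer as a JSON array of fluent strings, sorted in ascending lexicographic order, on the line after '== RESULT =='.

Regress:
  G ∩ del = {}  (empty — regression defined)
  G \ add = {in(p4,t2), pkg_at(p2,depot), truck_at(t2,depot)} \ {pkg_at(p2,depot)} = {in(p4,t2), truck_at(t2,depot)}
  ∪ pre   = {in(p4,t2), truck_at(t2,depot)} ∪ {in(p2,t2), truck_at(t2,depot)}
          = {in(p2,t2), in(p4,t2), truck_at(t2,depot)}

== RESULT ==
["in(p2,t2)", "in(p4,t2)", "truck_at(t2,depot)"]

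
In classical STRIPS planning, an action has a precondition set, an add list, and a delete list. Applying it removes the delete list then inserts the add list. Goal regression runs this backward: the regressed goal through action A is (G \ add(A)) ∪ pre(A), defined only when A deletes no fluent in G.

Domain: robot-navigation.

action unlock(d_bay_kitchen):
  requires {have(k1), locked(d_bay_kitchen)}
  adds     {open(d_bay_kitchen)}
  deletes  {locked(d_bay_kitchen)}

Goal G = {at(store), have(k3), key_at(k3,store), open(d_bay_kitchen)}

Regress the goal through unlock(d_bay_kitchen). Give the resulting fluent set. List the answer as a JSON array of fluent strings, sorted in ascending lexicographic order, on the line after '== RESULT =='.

Compute (G \ add) ∪ pre:
  G ∩ del = {}  (empty — regression defined)
  G \ add = {at(store), have(k3), key_at(k3,store), open(d_bay_kitchen)} \ {open(d_bay_kitchen)} = {at(store), have(k3), key_at(k3,store)}
  ∪ pre   = {at(store), have(k3), key_at(k3,store)} ∪ {have(k1), locked(d_bay_kitchen)}
          = {at(store), have(k1), have(k3), key_at(k3,store), locked(d_bay_kitchen)}

== RESULT ==
["at(store)", "have(k1)", "have(k3)", "key_at(k3,store)", "locked(d_bay_kitchen)"]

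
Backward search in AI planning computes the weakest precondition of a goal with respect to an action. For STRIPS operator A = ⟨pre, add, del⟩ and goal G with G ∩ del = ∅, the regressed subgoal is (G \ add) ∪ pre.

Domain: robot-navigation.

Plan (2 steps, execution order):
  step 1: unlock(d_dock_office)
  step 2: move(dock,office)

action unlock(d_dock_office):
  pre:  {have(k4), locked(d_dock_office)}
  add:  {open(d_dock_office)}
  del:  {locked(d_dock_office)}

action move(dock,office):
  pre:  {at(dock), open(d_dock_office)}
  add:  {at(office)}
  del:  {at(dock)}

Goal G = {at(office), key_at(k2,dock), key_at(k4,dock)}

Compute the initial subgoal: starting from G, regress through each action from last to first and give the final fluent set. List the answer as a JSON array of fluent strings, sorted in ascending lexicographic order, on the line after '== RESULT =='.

Work backward from the goal:
  through step 2 (move(dock,office)): drop {at(office)}, keep {key_at(k2,dock), key_at(k4,dock)}, require {at(dock), open(d_dock_office)}
    → {at(dock), key_at(k2,dock), key_at(k4,dock), open(d_dock_office)}
  through step 1 (unlock(d_dock_office)): drop {open(d_dock_office)}, keep {at(dock), key_at(k2,dock), key_at(k4,dock)}, require {have(k4), locked(d_dock_office)}
    → {at(dock), have(k4), key_at(k2,dock), key_at(k4,dock), locked(d_dock_office)}

== RESULT ==
["at(dock)", "have(k4)", "key_at(k2,dock)", "key_at(k4,dock)", "locked(d_dock_office)"]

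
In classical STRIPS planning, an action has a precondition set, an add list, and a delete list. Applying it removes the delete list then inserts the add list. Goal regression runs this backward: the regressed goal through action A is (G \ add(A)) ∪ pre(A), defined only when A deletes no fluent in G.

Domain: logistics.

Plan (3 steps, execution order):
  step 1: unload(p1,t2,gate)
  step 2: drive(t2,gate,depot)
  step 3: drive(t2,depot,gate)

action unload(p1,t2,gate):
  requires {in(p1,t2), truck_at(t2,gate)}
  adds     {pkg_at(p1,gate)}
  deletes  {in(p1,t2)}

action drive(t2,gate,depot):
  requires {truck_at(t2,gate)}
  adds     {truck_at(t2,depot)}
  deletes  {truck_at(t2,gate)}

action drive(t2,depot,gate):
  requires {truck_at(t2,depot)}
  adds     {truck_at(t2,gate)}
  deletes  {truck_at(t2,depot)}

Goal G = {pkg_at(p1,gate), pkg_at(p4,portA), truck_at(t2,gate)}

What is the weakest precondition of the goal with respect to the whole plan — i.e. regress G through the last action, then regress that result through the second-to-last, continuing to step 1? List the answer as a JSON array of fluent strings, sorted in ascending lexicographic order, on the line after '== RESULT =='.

Work backward from the goal:
  through step 3 (drive(t2,depot,gate)): drop {truck_at(t2,gate)}, keep {pkg_at(p1,gate), pkg_at(p4,portA)}, require {truck_at(t2,depot)}
    → {pkg_at(p1,gate), pkg_at(p4,portA), truck_at(t2,depot)}
  through step 2 (drive(t2,gate,depot)): drop {truck_at(t2,depot)}, keep {pkg_at(p1,gate), pkg_at(p4,portA)}, require {truck_at(t2,gate)}
    → {pkg_at(p1,gate), pkg_at(p4,portA), truck_at(t2,gate)}
  through step 1 (unload(p1,t2,gate)): drop {pkg_at(p1,gate)}, keep {pkg_at(p4,portA), truck_at(t2,gate)}, require {in(p1,t2), truck_at(t2,gate)}
    → {in(p1,t2), pkg_at(p4,portA), truck_at(t2,gate)}

== RESULT ==
["in(p1,t2)", "pkg_at(p4,portA)", "truck_at(t2,gate)"]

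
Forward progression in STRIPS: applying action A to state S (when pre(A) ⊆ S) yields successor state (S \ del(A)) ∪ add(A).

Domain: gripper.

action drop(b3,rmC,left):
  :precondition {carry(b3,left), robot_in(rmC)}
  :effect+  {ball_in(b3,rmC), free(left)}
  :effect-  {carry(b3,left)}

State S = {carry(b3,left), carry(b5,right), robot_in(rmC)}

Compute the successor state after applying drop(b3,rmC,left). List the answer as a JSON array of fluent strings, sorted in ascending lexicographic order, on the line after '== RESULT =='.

Progress:
  pre ⊆ S: {carry(b3,left), robot_in(rmC)} ⊆ S  — applicable
  S \ del = {carry(b5,right), robot_in(rmC)}
  ∪ add   = {ball_in(b3,rmC), carry(b5,right), free(left), robot_in(rmC)}

== RESULT ==
["ball_in(b3,rmC)", "carry(b5,right)", "free(left)", "robot_in(rmC)"]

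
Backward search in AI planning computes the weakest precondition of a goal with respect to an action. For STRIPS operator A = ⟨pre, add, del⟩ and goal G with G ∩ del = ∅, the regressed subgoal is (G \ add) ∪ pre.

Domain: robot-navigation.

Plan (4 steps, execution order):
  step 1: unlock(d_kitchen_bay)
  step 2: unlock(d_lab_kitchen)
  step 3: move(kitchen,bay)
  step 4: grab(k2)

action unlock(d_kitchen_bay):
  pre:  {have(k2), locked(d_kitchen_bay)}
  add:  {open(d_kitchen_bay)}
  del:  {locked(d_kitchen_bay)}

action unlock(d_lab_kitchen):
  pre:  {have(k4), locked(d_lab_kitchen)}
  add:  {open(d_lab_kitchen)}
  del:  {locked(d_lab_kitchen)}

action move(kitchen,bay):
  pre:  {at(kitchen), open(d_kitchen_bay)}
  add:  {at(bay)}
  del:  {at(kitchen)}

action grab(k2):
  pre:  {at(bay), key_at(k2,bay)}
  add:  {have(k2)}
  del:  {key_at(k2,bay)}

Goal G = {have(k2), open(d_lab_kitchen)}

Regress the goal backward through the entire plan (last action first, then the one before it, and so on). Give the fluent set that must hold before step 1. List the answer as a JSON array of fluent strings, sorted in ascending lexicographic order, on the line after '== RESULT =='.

Work backward from the goal:
  through step 4 (grab(k2)): drop {have(k2)}, keep {open(d_lab_kitchen)}, require {at(bay), key_at(k2,bay)}
    → {at(bay), key_at(k2,bay), open(d_lab_kitchen)}
  through step 3 (move(kitchen,bay)): drop {at(bay)}, keep {key_at(k2,bay), open(d_lab_kitchen)}, require {at(kitchen), open(d_kitchen_bay)}
    → {at(kitchen), key_at(k2,bay), open(d_kitchen_bay), open(d_lab_kitchen)}
  through step 2 (unlock(d_lab_kitchen)): drop {open(d_lab_kitchen)}, keep {at(kitchen), key_at(k2,bay), open(d_kitchen_bay)}, require {have(k4), locked(d_lab_kitchen)}
    → {at(kitchen), have(k4), key_at(k2,bay), locked(d_lab_kitchen), open(d_kitchen_bay)}
  through step 1 (unlock(d_kitchen_bay)): drop {open(d_kitchen_bay)}, keep {at(kitchen), have(k4), key_at(k2,bay), locked(d_lab_kitchen)}, require {have(k2), locked(d_kitchen_bay)}
    → {at(kitchen), have(k2), have(k4), key_at(k2,bay), locked(d_kitchen_bay), locked(d_lab_kitchen)}

== RESULT ==
["at(kitchen)", "have(k2)", "have(k4)", "key_at(k2,bay)", "locked(d_kitchen_bay)", "locked(d_lab_kitchen)"]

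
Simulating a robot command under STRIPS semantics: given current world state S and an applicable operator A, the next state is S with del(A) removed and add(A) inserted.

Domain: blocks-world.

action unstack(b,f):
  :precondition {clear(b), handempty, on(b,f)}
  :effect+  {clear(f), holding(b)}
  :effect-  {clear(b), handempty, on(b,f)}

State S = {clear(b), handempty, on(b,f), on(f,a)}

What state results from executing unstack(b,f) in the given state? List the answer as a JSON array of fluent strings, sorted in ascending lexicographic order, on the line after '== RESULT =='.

Progress:
  pre ⊆ S: {clear(b), handempty, on(b,f)} ⊆ S  — applicable
  S \ del = {on(f,a)}
  ∪ add   = {clear(f), holding(b), on(f,a)}

== RESULT ==
["clear(f)", "holding(b)", "on(f,a)"]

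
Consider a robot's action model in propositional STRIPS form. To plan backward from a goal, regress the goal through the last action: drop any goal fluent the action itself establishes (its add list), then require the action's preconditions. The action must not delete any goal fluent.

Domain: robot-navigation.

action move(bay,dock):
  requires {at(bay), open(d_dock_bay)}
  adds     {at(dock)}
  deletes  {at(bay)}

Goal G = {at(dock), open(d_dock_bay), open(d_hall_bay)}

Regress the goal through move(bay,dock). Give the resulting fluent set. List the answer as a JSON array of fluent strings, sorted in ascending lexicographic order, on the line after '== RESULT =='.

Compute (G \ add) ∪ pre:
  G ∩ del = {}  (empty — regression defined)
  G \ add = {at(dock), open(d_dock_bay), open(d_hall_bay)} \ {at(dock)} = {open(d_dock_bay), open(d_hall_bay)}
  ∪ pre   = {open(d_dock_bay), open(d_hall_bay)} ∪ {at(bay), open(d_dock_bay)}
          = {at(bay), open(d_dock_bay), open(d_hall_bay)}

== RESULT ==
["at(bay)", "open(d_dock_bay)", "open(d_hall_bay)"]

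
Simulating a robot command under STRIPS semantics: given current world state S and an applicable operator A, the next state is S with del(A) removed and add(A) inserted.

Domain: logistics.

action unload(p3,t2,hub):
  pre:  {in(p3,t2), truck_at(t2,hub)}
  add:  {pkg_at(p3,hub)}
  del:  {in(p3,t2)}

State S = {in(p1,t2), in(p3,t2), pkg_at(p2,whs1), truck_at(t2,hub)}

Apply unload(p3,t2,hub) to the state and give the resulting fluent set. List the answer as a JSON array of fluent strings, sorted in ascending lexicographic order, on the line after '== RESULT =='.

Progress:
  pre ⊆ S: {in(p3,t2), truck_at(t2,hub)} ⊆ S  — applicable
  S \ del = {in(p1,t2), pkg_at(p2,whs1), truck_at(t2,hub)}
  ∪ add   = {in(p1,t2), pkg_at(p2,whs1), pkg_at(p3,hub), truck_at(t2,hub)}

== RESULT ==
["in(p1,t2)", "pkg_at(p2,whs1)", "pkg_at(p3,hub)", "truck_at(t2,hub)"]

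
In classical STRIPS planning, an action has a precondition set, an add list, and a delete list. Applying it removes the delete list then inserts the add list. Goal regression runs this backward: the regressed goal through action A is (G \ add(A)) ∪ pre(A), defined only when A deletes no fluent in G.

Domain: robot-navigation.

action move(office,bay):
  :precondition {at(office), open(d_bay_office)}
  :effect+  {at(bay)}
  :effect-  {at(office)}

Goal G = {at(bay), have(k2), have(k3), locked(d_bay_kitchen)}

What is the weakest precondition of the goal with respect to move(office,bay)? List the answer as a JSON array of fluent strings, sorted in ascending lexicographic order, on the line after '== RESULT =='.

Regress:
  G ∩ del = {}  (empty — regression defined)
  G \ add = {at(bay), have(k2), have(k3), locked(d_bay_kitchen)} \ {at(bay)} = {have(k2), have(k3), locked(d_bay_kitchen)}
  ∪ pre   = {have(k2), have(k3), locked(d_bay_kitchen)} ∪ {at(office), open(d_bay_office)}
          = {at(office), have(k2), have(k3), locked(d_bay_kitchen), open(d_bay_office)}

== RESULT ==
["at(office)", "have(k2)", "have(k3)", "locked(d_bay_kitchen)", "open(d_bay_office)"]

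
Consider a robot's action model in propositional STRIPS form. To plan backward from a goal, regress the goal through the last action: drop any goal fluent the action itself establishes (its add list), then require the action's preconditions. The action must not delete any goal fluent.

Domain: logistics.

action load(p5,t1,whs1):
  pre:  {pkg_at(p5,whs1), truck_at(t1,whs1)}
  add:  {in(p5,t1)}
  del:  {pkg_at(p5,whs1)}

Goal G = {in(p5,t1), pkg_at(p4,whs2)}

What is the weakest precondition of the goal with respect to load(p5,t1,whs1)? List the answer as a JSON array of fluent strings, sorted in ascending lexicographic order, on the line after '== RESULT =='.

Compute (G \ add) ∪ pre:
  G ∩ del = {}  (empty — regression defined)
  G \ add = {in(p5,t1), pkg_at(p4,whs2)} \ {in(p5,t1)} = {pkg_at(p4,whs2)}
  ∪ pre   = {pkg_at(p4,whs2)} ∪ {pkg_at(p5,whs1), truck_at(t1,whs1)}
          = {pkg_at(p4,whs2), pkg_at(p5,whs1), truck_at(t1,whs1)}

== RESULT ==
["pkg_at(p4,whs2)", "pkg_at(p5,whs1)", "truck_at(t1,whs1)"]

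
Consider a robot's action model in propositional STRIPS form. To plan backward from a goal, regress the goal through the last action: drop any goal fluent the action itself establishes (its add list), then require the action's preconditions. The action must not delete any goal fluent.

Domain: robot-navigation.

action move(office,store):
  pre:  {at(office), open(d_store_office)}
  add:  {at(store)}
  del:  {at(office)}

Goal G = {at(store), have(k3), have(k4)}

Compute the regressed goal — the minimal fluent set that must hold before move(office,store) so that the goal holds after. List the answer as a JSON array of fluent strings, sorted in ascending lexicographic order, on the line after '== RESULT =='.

Compute (G \ add) ∪ pre:
  G ∩ del = {}  (empty — regression defined)
  G \ add = {at(store), have(k3), have(k4)} \ {at(store)} = {have(k3), have(k4)}
  ∪ pre   = {have(k3), have(k4)} ∪ {at(office), open(d_store_office)}
          = {at(office), have(k3), have(k4), open(d_store_office)}

== RESULT ==
["at(office)", "have(k3)", "have(k4)", "open(d_store_office)"]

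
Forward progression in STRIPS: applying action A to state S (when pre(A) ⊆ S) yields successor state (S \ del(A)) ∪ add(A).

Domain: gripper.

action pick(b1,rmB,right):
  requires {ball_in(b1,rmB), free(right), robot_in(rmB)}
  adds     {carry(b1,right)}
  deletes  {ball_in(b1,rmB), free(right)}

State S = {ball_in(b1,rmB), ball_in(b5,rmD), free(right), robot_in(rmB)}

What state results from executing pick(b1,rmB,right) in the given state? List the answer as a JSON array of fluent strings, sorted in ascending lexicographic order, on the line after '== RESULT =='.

Compute (S \ del) ∪ add:
  pre ⊆ S: {ball_in(b1,rmB), free(right), robot_in(rmB)} ⊆ S  — applicable
  S \ del = {ball_in(b5,rmD), robot_in(rmB)}
  ∪ add   = {ball_in(b5,rmD), carry(b1,right), robot_in(rmB)}

== RESULT ==
["ball_in(b5,rmD)", "carry(b1,right)", "robot_in(rmB)"]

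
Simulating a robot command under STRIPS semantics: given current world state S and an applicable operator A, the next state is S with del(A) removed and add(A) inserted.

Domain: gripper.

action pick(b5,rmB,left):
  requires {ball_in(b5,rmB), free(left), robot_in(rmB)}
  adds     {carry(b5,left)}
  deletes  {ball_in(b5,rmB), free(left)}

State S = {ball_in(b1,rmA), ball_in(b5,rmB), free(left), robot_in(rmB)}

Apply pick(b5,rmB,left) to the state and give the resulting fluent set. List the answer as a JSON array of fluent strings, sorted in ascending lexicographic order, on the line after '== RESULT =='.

Progress:
  pre ⊆ S: {ball_in(b5,rmB), free(left), robot_in(rmB)} ⊆ S  — applicable
  S \ del = {ball_in(b1,rmA), robot_in(rmB)}
  ∪ add   = {ball_in(b1,rmA), carry(b5,left), robot_in(rmB)}

== RESULT ==
["ball_in(b1,rmA)", "carry(b5,left)", "robot_in(rmB)"]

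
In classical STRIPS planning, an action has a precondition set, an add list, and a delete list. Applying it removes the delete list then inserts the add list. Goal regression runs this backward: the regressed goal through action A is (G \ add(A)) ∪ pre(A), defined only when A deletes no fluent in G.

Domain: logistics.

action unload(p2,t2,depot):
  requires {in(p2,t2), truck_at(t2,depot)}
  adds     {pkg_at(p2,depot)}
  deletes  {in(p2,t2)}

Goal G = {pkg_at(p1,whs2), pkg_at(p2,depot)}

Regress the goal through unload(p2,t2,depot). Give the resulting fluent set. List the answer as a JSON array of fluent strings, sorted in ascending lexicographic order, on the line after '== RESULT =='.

Compute (G \ add) ∪ pre:
  G ∩ del = {}  (empty — regression defined)
  G \ add = {pkg_at(p1,whs2), pkg_at(p2,depot)} \ {pkg_at(p2,depot)} = {pkg_at(p1,whs2)}
  ∪ pre   = {pkg_at(p1,whs2)} ∪ {in(p2,t2), truck_at(t2,depot)}
          = {in(p2,t2), pkg_at(p1,whs2), truck_at(t2,depot)}

== RESULT ==
["in(p2,t2)", "pkg_at(p1,whs2)", "truck_at(t2,depot)"]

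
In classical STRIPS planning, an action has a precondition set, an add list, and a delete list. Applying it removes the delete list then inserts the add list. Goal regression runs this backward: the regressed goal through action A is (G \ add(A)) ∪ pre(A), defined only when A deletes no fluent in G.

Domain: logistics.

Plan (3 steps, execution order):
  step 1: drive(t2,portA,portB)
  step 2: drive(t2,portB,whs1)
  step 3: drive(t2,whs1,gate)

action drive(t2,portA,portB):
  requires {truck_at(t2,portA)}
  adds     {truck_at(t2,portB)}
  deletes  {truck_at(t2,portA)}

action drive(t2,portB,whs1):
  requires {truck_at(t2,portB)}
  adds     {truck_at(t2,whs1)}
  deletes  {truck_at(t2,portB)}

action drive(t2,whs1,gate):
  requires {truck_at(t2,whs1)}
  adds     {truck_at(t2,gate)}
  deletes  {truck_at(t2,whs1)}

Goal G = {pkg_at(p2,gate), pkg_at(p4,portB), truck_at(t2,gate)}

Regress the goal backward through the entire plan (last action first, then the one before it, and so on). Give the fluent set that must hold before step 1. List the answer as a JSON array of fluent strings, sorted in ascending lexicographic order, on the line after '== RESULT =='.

Work backward from the goal:
  through step 3 (drive(t2,whs1,gate)): drop {truck_at(t2,gate)}, keep {pkg_at(p2,gate), pkg_at(p4,portB)}, require {truck_at(t2,whs1)}
    → {pkg_at(p2,gate), pkg_at(p4,portB), truck_at(t2,whs1)}
  through step 2 (drive(t2,portB,whs1)): drop {truck_at(t2,whs1)}, keep {pkg_at(p2,gate), pkg_at(p4,portB)}, require {truck_at(t2,portB)}
    → {pkg_at(p2,gate), pkg_at(p4,portB), truck_at(t2,portB)}
  through step 1 (drive(t2,portA,portB)): drop {truck_at(t2,portB)}, keep {pkg_at(p2,gate), pkg_at(p4,portB)}, require {truck_at(t2,portA)}
    → {pkg_at(p2,gate), pkg_at(p4,portB), truck_at(t2,portA)}

== RESULT ==
["pkg_at(p2,gate)", "pkg_at(p4,portB)", "truck_at(t2,portA)"]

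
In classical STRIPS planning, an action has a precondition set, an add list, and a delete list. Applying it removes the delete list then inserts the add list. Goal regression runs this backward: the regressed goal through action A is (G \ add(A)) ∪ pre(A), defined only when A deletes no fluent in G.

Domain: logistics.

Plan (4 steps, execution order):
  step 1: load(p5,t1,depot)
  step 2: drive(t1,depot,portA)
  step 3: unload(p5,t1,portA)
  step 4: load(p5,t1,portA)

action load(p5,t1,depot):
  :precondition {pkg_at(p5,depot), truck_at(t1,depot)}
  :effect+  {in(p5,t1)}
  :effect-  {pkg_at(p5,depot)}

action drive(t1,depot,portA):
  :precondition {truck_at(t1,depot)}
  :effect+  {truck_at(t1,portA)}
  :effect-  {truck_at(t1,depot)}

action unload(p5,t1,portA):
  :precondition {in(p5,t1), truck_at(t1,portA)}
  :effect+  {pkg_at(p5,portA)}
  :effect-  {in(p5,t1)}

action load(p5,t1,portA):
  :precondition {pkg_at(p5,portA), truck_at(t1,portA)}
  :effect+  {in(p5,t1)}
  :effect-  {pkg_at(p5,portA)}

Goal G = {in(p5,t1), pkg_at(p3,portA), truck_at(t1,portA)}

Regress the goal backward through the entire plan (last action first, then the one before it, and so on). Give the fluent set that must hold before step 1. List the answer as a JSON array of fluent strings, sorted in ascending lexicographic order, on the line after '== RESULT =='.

Regress step by step:
  through step 4 (load(p5,t1,portA)): drop {in(p5,t1)}, keep {pkg_at(p3,portA), truck_at(t1,portA)}, require {pkg_at(p5,portA), truck_at(t1,portA)}
    → {pkg_at(p3,portA), pkg_at(p5,portA), truck_at(t1,portA)}
  through step 3 (unload(p5,t1,portA)): drop {pkg_at(p5,portA)}, keep {pkg_at(p3,portA), truck_at(t1,portA)}, require {in(p5,t1), truck_at(t1,portA)}
    → {in(p5,t1), pkg_at(p3,portA), truck_at(t1,portA)}
  through step 2 (drive(t1,depot,portA)): drop {truck_at(t1,portA)}, keep {in(p5,t1), pkg_at(p3,portA)}, require {truck_at(t1,depot)}
    → {in(p5,t1), pkg_at(p3,portA), truck_at(t1,depot)}
  through step 1 (load(p5,t1,depot)): drop {in(p5,t1)}, keep {pkg_at(p3,portA), truck_at(t1,depot)}, require {pkg_at(p5,depot), truck_at(t1,depot)}
    → {pkg_at(p3,portA), pkg_at(p5,depot), truck_at(t1,depot)}

== RESULT ==
["pkg_at(p3,portA)", "pkg_at(p5,depot)", "truck_at(t1,depot)"]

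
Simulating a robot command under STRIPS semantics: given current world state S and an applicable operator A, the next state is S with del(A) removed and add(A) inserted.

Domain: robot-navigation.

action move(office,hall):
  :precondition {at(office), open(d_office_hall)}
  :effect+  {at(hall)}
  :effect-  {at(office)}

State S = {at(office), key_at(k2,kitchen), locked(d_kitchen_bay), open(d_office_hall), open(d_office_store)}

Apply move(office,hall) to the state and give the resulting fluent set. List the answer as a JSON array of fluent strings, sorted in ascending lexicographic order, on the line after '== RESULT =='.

Compute (S \ del) ∪ add:
  pre ⊆ S: {at(office), open(d_office_hall)} ⊆ S  — applicable
  S \ del = {key_at(k2,kitchen), locked(d_kitchen_bay), open(d_office_hall), open(d_office_store)}
  ∪ add   = {at(hall), key_at(k2,kitchen), locked(d_kitchen_bay), open(d_office_hall), open(d_office_store)}

== RESULT ==
["at(hall)", "key_at(k2,kitchen)", "locked(d_kitchen_bay)", "open(d_office_hall)", "open(d_office_store)"]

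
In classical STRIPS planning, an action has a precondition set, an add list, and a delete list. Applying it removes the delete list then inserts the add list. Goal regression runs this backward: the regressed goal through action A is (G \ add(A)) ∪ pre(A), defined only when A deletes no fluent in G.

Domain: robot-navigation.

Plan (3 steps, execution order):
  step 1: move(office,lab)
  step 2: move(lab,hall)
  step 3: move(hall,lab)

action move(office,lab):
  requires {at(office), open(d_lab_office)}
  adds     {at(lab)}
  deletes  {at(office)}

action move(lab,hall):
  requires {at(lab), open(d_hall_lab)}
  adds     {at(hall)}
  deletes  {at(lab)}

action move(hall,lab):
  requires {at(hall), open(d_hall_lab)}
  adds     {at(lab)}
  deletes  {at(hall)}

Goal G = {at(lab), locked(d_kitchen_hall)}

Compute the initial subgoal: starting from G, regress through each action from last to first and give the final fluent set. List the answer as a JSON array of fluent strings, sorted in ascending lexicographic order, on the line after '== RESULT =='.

Work backward from the goal:
  through step 3 (move(hall,lab)): drop {at(lab)}, keep {locked(d_kitchen_hall)}, require {at(hall), open(d_hall_lab)}
    → {at(hall), locked(d_kitchen_hall), open(d_hall_lab)}
  through step 2 (move(lab,hall)): drop {at(hall)}, keep {locked(d_kitchen_hall), open(d_hall_lab)}, require {at(lab), open(d_hall_lab)}
    → {at(lab), locked(d_kitchen_hall), open(d_hall_lab)}
  through step 1 (move(office,lab)): drop {at(lab)}, keep {locked(d_kitchen_hall), open(d_hall_lab)}, require {at(office), open(d_lab_office)}
    → {at(office), locked(d_kitchen_hall), open(d_hall_lab), open(d_lab_office)}

== RESULT ==
["at(office)", "locked(d_kitchen_hall)", "open(d_hall_lab)", "open(d_lab_office)"]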